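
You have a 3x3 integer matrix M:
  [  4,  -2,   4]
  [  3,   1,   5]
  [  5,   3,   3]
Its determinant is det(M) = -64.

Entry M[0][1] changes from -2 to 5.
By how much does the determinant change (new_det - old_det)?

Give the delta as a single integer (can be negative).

Cofactor C_01 = 16
Entry delta = 5 - -2 = 7
Det delta = entry_delta * cofactor = 7 * 16 = 112

Answer: 112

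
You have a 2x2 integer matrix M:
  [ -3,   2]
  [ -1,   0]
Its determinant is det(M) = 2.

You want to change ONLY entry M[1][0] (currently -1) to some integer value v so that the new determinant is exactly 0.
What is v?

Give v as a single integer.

Answer: 0

Derivation:
det is linear in entry M[1][0]: det = old_det + (v - -1) * C_10
Cofactor C_10 = -2
Want det = 0: 2 + (v - -1) * -2 = 0
  (v - -1) = -2 / -2 = 1
  v = -1 + (1) = 0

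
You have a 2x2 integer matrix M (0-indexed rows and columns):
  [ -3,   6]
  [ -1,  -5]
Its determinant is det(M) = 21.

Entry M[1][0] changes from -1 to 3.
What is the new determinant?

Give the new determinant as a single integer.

det is linear in row 1: changing M[1][0] by delta changes det by delta * cofactor(1,0).
Cofactor C_10 = (-1)^(1+0) * minor(1,0) = -6
Entry delta = 3 - -1 = 4
Det delta = 4 * -6 = -24
New det = 21 + -24 = -3

Answer: -3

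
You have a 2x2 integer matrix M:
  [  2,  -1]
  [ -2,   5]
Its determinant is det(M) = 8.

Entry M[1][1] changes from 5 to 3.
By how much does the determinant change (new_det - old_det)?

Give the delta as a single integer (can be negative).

Cofactor C_11 = 2
Entry delta = 3 - 5 = -2
Det delta = entry_delta * cofactor = -2 * 2 = -4

Answer: -4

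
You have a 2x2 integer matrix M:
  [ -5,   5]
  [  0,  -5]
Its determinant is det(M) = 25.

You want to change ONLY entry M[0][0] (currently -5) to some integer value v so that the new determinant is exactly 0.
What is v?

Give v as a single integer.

Answer: 0

Derivation:
det is linear in entry M[0][0]: det = old_det + (v - -5) * C_00
Cofactor C_00 = -5
Want det = 0: 25 + (v - -5) * -5 = 0
  (v - -5) = -25 / -5 = 5
  v = -5 + (5) = 0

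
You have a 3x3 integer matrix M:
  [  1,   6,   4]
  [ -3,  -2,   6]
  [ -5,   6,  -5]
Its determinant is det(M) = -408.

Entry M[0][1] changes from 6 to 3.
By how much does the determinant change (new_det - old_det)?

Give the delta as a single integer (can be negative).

Answer: 135

Derivation:
Cofactor C_01 = -45
Entry delta = 3 - 6 = -3
Det delta = entry_delta * cofactor = -3 * -45 = 135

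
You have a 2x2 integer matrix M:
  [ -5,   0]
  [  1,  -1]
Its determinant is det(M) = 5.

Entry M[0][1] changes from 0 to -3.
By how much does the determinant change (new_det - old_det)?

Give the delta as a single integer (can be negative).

Cofactor C_01 = -1
Entry delta = -3 - 0 = -3
Det delta = entry_delta * cofactor = -3 * -1 = 3

Answer: 3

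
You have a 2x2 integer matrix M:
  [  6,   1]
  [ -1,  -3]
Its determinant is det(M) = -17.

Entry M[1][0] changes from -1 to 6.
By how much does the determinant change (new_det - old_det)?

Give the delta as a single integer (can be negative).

Cofactor C_10 = -1
Entry delta = 6 - -1 = 7
Det delta = entry_delta * cofactor = 7 * -1 = -7

Answer: -7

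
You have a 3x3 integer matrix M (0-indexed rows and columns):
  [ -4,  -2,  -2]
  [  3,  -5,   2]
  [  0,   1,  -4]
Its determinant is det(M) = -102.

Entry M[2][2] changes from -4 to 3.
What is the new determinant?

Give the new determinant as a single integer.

Answer: 80

Derivation:
det is linear in row 2: changing M[2][2] by delta changes det by delta * cofactor(2,2).
Cofactor C_22 = (-1)^(2+2) * minor(2,2) = 26
Entry delta = 3 - -4 = 7
Det delta = 7 * 26 = 182
New det = -102 + 182 = 80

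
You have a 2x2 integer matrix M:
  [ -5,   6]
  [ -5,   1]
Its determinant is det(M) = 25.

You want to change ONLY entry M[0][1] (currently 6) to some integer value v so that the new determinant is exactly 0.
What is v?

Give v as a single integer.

det is linear in entry M[0][1]: det = old_det + (v - 6) * C_01
Cofactor C_01 = 5
Want det = 0: 25 + (v - 6) * 5 = 0
  (v - 6) = -25 / 5 = -5
  v = 6 + (-5) = 1

Answer: 1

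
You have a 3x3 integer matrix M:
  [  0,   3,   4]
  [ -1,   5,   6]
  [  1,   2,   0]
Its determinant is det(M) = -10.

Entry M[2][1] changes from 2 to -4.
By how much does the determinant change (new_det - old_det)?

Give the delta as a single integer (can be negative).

Cofactor C_21 = -4
Entry delta = -4 - 2 = -6
Det delta = entry_delta * cofactor = -6 * -4 = 24

Answer: 24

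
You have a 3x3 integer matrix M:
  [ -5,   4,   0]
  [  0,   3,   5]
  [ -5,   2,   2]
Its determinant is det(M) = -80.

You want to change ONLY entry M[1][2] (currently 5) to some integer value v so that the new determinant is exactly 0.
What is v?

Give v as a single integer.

Answer: -3

Derivation:
det is linear in entry M[1][2]: det = old_det + (v - 5) * C_12
Cofactor C_12 = -10
Want det = 0: -80 + (v - 5) * -10 = 0
  (v - 5) = 80 / -10 = -8
  v = 5 + (-8) = -3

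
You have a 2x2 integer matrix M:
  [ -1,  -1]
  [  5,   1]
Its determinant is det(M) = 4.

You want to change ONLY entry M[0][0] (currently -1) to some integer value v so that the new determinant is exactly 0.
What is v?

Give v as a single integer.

det is linear in entry M[0][0]: det = old_det + (v - -1) * C_00
Cofactor C_00 = 1
Want det = 0: 4 + (v - -1) * 1 = 0
  (v - -1) = -4 / 1 = -4
  v = -1 + (-4) = -5

Answer: -5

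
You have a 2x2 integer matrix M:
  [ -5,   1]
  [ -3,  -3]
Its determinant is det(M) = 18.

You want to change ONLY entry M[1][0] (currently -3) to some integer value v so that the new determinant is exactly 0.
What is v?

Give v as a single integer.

Answer: 15

Derivation:
det is linear in entry M[1][0]: det = old_det + (v - -3) * C_10
Cofactor C_10 = -1
Want det = 0: 18 + (v - -3) * -1 = 0
  (v - -3) = -18 / -1 = 18
  v = -3 + (18) = 15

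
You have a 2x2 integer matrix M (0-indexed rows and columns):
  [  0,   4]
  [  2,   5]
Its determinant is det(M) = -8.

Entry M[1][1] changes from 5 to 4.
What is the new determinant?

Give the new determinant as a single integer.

Answer: -8

Derivation:
det is linear in row 1: changing M[1][1] by delta changes det by delta * cofactor(1,1).
Cofactor C_11 = (-1)^(1+1) * minor(1,1) = 0
Entry delta = 4 - 5 = -1
Det delta = -1 * 0 = 0
New det = -8 + 0 = -8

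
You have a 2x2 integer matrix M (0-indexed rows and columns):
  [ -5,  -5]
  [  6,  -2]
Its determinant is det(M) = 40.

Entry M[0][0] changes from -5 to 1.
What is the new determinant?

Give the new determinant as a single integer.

Answer: 28

Derivation:
det is linear in row 0: changing M[0][0] by delta changes det by delta * cofactor(0,0).
Cofactor C_00 = (-1)^(0+0) * minor(0,0) = -2
Entry delta = 1 - -5 = 6
Det delta = 6 * -2 = -12
New det = 40 + -12 = 28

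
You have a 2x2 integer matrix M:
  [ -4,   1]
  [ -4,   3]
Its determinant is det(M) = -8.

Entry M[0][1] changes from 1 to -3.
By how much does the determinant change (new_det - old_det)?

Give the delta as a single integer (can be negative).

Cofactor C_01 = 4
Entry delta = -3 - 1 = -4
Det delta = entry_delta * cofactor = -4 * 4 = -16

Answer: -16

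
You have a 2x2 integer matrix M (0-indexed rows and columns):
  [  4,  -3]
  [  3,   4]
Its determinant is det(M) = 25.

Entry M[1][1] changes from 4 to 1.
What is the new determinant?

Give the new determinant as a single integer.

det is linear in row 1: changing M[1][1] by delta changes det by delta * cofactor(1,1).
Cofactor C_11 = (-1)^(1+1) * minor(1,1) = 4
Entry delta = 1 - 4 = -3
Det delta = -3 * 4 = -12
New det = 25 + -12 = 13

Answer: 13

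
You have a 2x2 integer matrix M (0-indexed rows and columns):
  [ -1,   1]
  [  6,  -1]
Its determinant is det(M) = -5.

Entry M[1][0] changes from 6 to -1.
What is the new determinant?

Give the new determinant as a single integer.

Answer: 2

Derivation:
det is linear in row 1: changing M[1][0] by delta changes det by delta * cofactor(1,0).
Cofactor C_10 = (-1)^(1+0) * minor(1,0) = -1
Entry delta = -1 - 6 = -7
Det delta = -7 * -1 = 7
New det = -5 + 7 = 2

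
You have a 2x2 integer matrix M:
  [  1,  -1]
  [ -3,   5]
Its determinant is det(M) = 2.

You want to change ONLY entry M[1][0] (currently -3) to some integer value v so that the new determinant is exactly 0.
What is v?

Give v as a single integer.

Answer: -5

Derivation:
det is linear in entry M[1][0]: det = old_det + (v - -3) * C_10
Cofactor C_10 = 1
Want det = 0: 2 + (v - -3) * 1 = 0
  (v - -3) = -2 / 1 = -2
  v = -3 + (-2) = -5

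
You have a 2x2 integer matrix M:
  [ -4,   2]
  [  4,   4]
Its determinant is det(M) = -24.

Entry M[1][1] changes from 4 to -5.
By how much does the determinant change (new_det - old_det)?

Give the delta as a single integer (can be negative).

Cofactor C_11 = -4
Entry delta = -5 - 4 = -9
Det delta = entry_delta * cofactor = -9 * -4 = 36

Answer: 36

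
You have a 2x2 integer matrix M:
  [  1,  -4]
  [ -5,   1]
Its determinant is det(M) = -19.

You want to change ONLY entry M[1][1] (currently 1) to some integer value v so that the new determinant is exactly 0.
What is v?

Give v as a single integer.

det is linear in entry M[1][1]: det = old_det + (v - 1) * C_11
Cofactor C_11 = 1
Want det = 0: -19 + (v - 1) * 1 = 0
  (v - 1) = 19 / 1 = 19
  v = 1 + (19) = 20

Answer: 20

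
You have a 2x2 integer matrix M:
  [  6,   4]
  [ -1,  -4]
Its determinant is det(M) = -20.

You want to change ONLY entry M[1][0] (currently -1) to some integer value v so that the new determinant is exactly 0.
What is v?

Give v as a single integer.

Answer: -6

Derivation:
det is linear in entry M[1][0]: det = old_det + (v - -1) * C_10
Cofactor C_10 = -4
Want det = 0: -20 + (v - -1) * -4 = 0
  (v - -1) = 20 / -4 = -5
  v = -1 + (-5) = -6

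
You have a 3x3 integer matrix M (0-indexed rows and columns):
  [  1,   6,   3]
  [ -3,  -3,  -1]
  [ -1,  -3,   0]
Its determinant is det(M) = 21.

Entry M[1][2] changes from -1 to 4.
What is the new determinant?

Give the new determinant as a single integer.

det is linear in row 1: changing M[1][2] by delta changes det by delta * cofactor(1,2).
Cofactor C_12 = (-1)^(1+2) * minor(1,2) = -3
Entry delta = 4 - -1 = 5
Det delta = 5 * -3 = -15
New det = 21 + -15 = 6

Answer: 6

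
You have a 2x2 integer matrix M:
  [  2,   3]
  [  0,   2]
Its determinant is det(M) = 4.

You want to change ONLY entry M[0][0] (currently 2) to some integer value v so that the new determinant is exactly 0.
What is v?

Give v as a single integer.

Answer: 0

Derivation:
det is linear in entry M[0][0]: det = old_det + (v - 2) * C_00
Cofactor C_00 = 2
Want det = 0: 4 + (v - 2) * 2 = 0
  (v - 2) = -4 / 2 = -2
  v = 2 + (-2) = 0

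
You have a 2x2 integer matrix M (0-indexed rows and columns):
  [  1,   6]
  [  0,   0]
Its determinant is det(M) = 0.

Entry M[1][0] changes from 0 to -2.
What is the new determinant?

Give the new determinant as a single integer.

Answer: 12

Derivation:
det is linear in row 1: changing M[1][0] by delta changes det by delta * cofactor(1,0).
Cofactor C_10 = (-1)^(1+0) * minor(1,0) = -6
Entry delta = -2 - 0 = -2
Det delta = -2 * -6 = 12
New det = 0 + 12 = 12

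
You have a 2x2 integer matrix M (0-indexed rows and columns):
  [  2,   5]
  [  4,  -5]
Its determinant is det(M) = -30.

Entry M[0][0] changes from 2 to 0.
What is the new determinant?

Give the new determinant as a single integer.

det is linear in row 0: changing M[0][0] by delta changes det by delta * cofactor(0,0).
Cofactor C_00 = (-1)^(0+0) * minor(0,0) = -5
Entry delta = 0 - 2 = -2
Det delta = -2 * -5 = 10
New det = -30 + 10 = -20

Answer: -20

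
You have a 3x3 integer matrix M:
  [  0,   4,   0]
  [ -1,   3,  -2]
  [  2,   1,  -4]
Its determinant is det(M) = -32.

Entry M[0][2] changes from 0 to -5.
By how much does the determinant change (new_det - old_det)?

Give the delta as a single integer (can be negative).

Cofactor C_02 = -7
Entry delta = -5 - 0 = -5
Det delta = entry_delta * cofactor = -5 * -7 = 35

Answer: 35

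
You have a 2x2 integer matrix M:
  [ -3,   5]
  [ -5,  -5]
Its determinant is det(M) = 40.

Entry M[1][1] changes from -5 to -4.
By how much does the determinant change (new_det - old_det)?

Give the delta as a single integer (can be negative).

Cofactor C_11 = -3
Entry delta = -4 - -5 = 1
Det delta = entry_delta * cofactor = 1 * -3 = -3

Answer: -3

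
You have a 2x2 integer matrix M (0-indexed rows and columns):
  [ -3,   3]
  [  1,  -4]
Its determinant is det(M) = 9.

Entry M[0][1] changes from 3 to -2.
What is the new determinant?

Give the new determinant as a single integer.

Answer: 14

Derivation:
det is linear in row 0: changing M[0][1] by delta changes det by delta * cofactor(0,1).
Cofactor C_01 = (-1)^(0+1) * minor(0,1) = -1
Entry delta = -2 - 3 = -5
Det delta = -5 * -1 = 5
New det = 9 + 5 = 14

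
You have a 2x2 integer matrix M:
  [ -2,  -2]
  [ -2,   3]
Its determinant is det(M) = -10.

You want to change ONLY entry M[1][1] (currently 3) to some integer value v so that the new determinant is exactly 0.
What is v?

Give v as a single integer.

det is linear in entry M[1][1]: det = old_det + (v - 3) * C_11
Cofactor C_11 = -2
Want det = 0: -10 + (v - 3) * -2 = 0
  (v - 3) = 10 / -2 = -5
  v = 3 + (-5) = -2

Answer: -2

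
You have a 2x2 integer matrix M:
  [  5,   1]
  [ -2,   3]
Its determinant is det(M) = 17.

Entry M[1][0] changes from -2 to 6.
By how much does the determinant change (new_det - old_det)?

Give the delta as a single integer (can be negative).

Answer: -8

Derivation:
Cofactor C_10 = -1
Entry delta = 6 - -2 = 8
Det delta = entry_delta * cofactor = 8 * -1 = -8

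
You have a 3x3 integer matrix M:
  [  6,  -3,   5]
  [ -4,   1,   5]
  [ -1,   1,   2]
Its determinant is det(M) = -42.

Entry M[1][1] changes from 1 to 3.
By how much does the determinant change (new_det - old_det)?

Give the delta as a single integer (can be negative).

Cofactor C_11 = 17
Entry delta = 3 - 1 = 2
Det delta = entry_delta * cofactor = 2 * 17 = 34

Answer: 34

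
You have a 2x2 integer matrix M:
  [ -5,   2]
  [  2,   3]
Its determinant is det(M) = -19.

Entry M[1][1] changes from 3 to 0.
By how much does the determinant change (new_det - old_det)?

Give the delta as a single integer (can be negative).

Answer: 15

Derivation:
Cofactor C_11 = -5
Entry delta = 0 - 3 = -3
Det delta = entry_delta * cofactor = -3 * -5 = 15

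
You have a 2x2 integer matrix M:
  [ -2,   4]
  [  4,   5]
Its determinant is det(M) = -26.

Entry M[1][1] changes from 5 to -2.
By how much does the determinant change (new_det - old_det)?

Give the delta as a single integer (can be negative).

Cofactor C_11 = -2
Entry delta = -2 - 5 = -7
Det delta = entry_delta * cofactor = -7 * -2 = 14

Answer: 14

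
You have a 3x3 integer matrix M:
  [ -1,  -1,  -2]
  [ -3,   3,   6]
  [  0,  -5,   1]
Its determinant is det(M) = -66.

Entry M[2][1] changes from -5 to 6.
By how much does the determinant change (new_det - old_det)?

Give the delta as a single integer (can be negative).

Answer: 132

Derivation:
Cofactor C_21 = 12
Entry delta = 6 - -5 = 11
Det delta = entry_delta * cofactor = 11 * 12 = 132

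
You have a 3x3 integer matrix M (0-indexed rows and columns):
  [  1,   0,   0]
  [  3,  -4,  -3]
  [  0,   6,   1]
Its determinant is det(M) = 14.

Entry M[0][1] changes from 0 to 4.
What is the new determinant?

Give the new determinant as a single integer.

det is linear in row 0: changing M[0][1] by delta changes det by delta * cofactor(0,1).
Cofactor C_01 = (-1)^(0+1) * minor(0,1) = -3
Entry delta = 4 - 0 = 4
Det delta = 4 * -3 = -12
New det = 14 + -12 = 2

Answer: 2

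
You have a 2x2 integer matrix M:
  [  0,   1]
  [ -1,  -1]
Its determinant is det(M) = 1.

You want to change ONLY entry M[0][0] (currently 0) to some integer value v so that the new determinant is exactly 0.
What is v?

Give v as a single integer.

det is linear in entry M[0][0]: det = old_det + (v - 0) * C_00
Cofactor C_00 = -1
Want det = 0: 1 + (v - 0) * -1 = 0
  (v - 0) = -1 / -1 = 1
  v = 0 + (1) = 1

Answer: 1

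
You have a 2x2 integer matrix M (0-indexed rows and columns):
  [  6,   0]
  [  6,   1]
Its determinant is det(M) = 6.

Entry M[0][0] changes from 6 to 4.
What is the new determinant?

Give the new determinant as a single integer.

Answer: 4

Derivation:
det is linear in row 0: changing M[0][0] by delta changes det by delta * cofactor(0,0).
Cofactor C_00 = (-1)^(0+0) * minor(0,0) = 1
Entry delta = 4 - 6 = -2
Det delta = -2 * 1 = -2
New det = 6 + -2 = 4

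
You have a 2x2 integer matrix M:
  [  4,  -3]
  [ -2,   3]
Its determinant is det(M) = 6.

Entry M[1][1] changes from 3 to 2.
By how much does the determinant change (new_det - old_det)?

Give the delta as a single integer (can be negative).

Cofactor C_11 = 4
Entry delta = 2 - 3 = -1
Det delta = entry_delta * cofactor = -1 * 4 = -4

Answer: -4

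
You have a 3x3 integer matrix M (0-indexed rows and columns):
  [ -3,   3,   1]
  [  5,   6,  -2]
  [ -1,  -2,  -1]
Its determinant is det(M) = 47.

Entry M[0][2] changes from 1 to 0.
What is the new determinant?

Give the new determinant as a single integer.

Answer: 51

Derivation:
det is linear in row 0: changing M[0][2] by delta changes det by delta * cofactor(0,2).
Cofactor C_02 = (-1)^(0+2) * minor(0,2) = -4
Entry delta = 0 - 1 = -1
Det delta = -1 * -4 = 4
New det = 47 + 4 = 51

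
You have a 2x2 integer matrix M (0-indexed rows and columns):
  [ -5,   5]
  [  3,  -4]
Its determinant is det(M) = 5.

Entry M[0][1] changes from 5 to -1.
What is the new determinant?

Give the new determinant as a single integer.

det is linear in row 0: changing M[0][1] by delta changes det by delta * cofactor(0,1).
Cofactor C_01 = (-1)^(0+1) * minor(0,1) = -3
Entry delta = -1 - 5 = -6
Det delta = -6 * -3 = 18
New det = 5 + 18 = 23

Answer: 23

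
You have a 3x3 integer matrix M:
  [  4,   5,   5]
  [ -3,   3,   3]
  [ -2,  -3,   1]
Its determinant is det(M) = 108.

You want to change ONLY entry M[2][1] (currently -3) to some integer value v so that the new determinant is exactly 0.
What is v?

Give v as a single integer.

Answer: 1

Derivation:
det is linear in entry M[2][1]: det = old_det + (v - -3) * C_21
Cofactor C_21 = -27
Want det = 0: 108 + (v - -3) * -27 = 0
  (v - -3) = -108 / -27 = 4
  v = -3 + (4) = 1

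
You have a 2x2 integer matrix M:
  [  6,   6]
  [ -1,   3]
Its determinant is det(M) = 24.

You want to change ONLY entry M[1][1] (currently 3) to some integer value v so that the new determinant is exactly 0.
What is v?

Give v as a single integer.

Answer: -1

Derivation:
det is linear in entry M[1][1]: det = old_det + (v - 3) * C_11
Cofactor C_11 = 6
Want det = 0: 24 + (v - 3) * 6 = 0
  (v - 3) = -24 / 6 = -4
  v = 3 + (-4) = -1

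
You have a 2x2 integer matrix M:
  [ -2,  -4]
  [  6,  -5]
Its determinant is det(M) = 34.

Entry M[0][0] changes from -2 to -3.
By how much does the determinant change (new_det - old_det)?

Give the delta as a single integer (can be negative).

Cofactor C_00 = -5
Entry delta = -3 - -2 = -1
Det delta = entry_delta * cofactor = -1 * -5 = 5

Answer: 5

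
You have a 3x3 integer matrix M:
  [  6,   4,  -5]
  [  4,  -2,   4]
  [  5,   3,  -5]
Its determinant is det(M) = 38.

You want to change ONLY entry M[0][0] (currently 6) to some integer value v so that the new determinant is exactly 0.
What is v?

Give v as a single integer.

det is linear in entry M[0][0]: det = old_det + (v - 6) * C_00
Cofactor C_00 = -2
Want det = 0: 38 + (v - 6) * -2 = 0
  (v - 6) = -38 / -2 = 19
  v = 6 + (19) = 25

Answer: 25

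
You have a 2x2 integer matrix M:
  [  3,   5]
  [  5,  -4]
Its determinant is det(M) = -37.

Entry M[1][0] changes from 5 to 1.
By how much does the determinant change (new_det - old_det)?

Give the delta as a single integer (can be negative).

Cofactor C_10 = -5
Entry delta = 1 - 5 = -4
Det delta = entry_delta * cofactor = -4 * -5 = 20

Answer: 20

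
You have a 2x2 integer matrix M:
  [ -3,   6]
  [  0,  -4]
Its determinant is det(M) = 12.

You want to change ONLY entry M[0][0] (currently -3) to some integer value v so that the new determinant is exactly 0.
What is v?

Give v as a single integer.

det is linear in entry M[0][0]: det = old_det + (v - -3) * C_00
Cofactor C_00 = -4
Want det = 0: 12 + (v - -3) * -4 = 0
  (v - -3) = -12 / -4 = 3
  v = -3 + (3) = 0

Answer: 0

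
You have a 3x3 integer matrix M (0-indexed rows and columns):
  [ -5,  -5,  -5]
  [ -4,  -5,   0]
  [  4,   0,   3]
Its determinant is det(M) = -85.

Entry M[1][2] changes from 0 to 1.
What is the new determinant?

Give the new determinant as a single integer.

det is linear in row 1: changing M[1][2] by delta changes det by delta * cofactor(1,2).
Cofactor C_12 = (-1)^(1+2) * minor(1,2) = -20
Entry delta = 1 - 0 = 1
Det delta = 1 * -20 = -20
New det = -85 + -20 = -105

Answer: -105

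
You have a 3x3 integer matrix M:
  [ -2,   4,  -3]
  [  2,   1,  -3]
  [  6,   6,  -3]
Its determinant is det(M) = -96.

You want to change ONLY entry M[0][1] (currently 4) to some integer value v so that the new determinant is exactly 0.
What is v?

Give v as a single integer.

Answer: -4

Derivation:
det is linear in entry M[0][1]: det = old_det + (v - 4) * C_01
Cofactor C_01 = -12
Want det = 0: -96 + (v - 4) * -12 = 0
  (v - 4) = 96 / -12 = -8
  v = 4 + (-8) = -4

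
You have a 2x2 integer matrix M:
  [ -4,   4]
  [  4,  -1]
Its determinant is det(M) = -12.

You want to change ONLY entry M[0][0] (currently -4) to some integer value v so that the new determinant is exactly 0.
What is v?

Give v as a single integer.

Answer: -16

Derivation:
det is linear in entry M[0][0]: det = old_det + (v - -4) * C_00
Cofactor C_00 = -1
Want det = 0: -12 + (v - -4) * -1 = 0
  (v - -4) = 12 / -1 = -12
  v = -4 + (-12) = -16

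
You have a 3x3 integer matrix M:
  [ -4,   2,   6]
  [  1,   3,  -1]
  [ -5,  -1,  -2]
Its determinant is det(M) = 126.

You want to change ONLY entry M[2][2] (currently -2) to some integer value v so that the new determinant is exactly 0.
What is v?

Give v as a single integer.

Answer: 7

Derivation:
det is linear in entry M[2][2]: det = old_det + (v - -2) * C_22
Cofactor C_22 = -14
Want det = 0: 126 + (v - -2) * -14 = 0
  (v - -2) = -126 / -14 = 9
  v = -2 + (9) = 7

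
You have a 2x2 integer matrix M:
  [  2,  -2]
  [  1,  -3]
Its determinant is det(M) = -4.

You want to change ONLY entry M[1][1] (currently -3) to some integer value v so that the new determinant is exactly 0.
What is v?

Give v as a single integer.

det is linear in entry M[1][1]: det = old_det + (v - -3) * C_11
Cofactor C_11 = 2
Want det = 0: -4 + (v - -3) * 2 = 0
  (v - -3) = 4 / 2 = 2
  v = -3 + (2) = -1

Answer: -1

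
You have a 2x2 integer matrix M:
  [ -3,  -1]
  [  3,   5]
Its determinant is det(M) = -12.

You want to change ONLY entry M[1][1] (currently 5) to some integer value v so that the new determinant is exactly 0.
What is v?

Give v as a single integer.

Answer: 1

Derivation:
det is linear in entry M[1][1]: det = old_det + (v - 5) * C_11
Cofactor C_11 = -3
Want det = 0: -12 + (v - 5) * -3 = 0
  (v - 5) = 12 / -3 = -4
  v = 5 + (-4) = 1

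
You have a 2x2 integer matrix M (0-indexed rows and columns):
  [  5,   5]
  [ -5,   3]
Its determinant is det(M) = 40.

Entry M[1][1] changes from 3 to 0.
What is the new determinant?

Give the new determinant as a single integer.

Answer: 25

Derivation:
det is linear in row 1: changing M[1][1] by delta changes det by delta * cofactor(1,1).
Cofactor C_11 = (-1)^(1+1) * minor(1,1) = 5
Entry delta = 0 - 3 = -3
Det delta = -3 * 5 = -15
New det = 40 + -15 = 25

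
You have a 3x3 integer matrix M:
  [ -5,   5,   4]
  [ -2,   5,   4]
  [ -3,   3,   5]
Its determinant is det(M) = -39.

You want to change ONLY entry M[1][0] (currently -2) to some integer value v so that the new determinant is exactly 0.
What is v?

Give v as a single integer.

Answer: -5

Derivation:
det is linear in entry M[1][0]: det = old_det + (v - -2) * C_10
Cofactor C_10 = -13
Want det = 0: -39 + (v - -2) * -13 = 0
  (v - -2) = 39 / -13 = -3
  v = -2 + (-3) = -5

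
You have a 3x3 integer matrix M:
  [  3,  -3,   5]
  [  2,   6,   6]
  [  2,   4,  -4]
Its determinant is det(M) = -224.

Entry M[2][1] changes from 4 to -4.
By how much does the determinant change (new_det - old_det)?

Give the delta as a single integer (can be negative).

Cofactor C_21 = -8
Entry delta = -4 - 4 = -8
Det delta = entry_delta * cofactor = -8 * -8 = 64

Answer: 64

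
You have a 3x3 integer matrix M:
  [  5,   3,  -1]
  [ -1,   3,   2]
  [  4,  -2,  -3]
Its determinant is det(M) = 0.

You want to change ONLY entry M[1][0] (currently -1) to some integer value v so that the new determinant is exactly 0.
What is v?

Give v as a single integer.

Answer: -1

Derivation:
det is linear in entry M[1][0]: det = old_det + (v - -1) * C_10
Cofactor C_10 = 11
Want det = 0: 0 + (v - -1) * 11 = 0
  (v - -1) = 0 / 11 = 0
  v = -1 + (0) = -1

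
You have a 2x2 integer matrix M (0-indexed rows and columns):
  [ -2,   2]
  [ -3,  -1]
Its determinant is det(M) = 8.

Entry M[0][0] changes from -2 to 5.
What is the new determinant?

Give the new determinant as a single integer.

det is linear in row 0: changing M[0][0] by delta changes det by delta * cofactor(0,0).
Cofactor C_00 = (-1)^(0+0) * minor(0,0) = -1
Entry delta = 5 - -2 = 7
Det delta = 7 * -1 = -7
New det = 8 + -7 = 1

Answer: 1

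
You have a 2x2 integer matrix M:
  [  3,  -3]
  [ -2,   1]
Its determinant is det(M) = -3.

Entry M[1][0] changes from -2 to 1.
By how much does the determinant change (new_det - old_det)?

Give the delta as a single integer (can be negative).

Answer: 9

Derivation:
Cofactor C_10 = 3
Entry delta = 1 - -2 = 3
Det delta = entry_delta * cofactor = 3 * 3 = 9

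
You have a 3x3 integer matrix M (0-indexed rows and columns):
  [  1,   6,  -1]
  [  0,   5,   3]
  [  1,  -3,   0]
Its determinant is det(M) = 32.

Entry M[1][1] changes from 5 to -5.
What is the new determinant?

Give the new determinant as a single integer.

det is linear in row 1: changing M[1][1] by delta changes det by delta * cofactor(1,1).
Cofactor C_11 = (-1)^(1+1) * minor(1,1) = 1
Entry delta = -5 - 5 = -10
Det delta = -10 * 1 = -10
New det = 32 + -10 = 22

Answer: 22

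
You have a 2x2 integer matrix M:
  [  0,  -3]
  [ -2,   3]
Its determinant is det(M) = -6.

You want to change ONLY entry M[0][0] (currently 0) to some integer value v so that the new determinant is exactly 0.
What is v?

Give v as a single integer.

det is linear in entry M[0][0]: det = old_det + (v - 0) * C_00
Cofactor C_00 = 3
Want det = 0: -6 + (v - 0) * 3 = 0
  (v - 0) = 6 / 3 = 2
  v = 0 + (2) = 2

Answer: 2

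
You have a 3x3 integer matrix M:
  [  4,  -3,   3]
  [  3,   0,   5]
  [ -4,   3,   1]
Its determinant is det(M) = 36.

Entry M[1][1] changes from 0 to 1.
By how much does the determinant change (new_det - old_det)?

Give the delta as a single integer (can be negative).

Answer: 16

Derivation:
Cofactor C_11 = 16
Entry delta = 1 - 0 = 1
Det delta = entry_delta * cofactor = 1 * 16 = 16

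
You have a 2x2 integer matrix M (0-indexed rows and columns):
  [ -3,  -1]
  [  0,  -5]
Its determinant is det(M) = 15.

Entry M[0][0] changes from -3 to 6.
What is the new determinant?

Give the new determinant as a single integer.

det is linear in row 0: changing M[0][0] by delta changes det by delta * cofactor(0,0).
Cofactor C_00 = (-1)^(0+0) * minor(0,0) = -5
Entry delta = 6 - -3 = 9
Det delta = 9 * -5 = -45
New det = 15 + -45 = -30

Answer: -30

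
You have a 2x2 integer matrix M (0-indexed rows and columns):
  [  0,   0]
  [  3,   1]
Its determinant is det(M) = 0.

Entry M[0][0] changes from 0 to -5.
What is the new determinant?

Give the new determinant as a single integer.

Answer: -5

Derivation:
det is linear in row 0: changing M[0][0] by delta changes det by delta * cofactor(0,0).
Cofactor C_00 = (-1)^(0+0) * minor(0,0) = 1
Entry delta = -5 - 0 = -5
Det delta = -5 * 1 = -5
New det = 0 + -5 = -5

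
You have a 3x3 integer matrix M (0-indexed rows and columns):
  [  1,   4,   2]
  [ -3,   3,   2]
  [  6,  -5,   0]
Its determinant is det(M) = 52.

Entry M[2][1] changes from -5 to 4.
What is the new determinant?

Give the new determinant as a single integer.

det is linear in row 2: changing M[2][1] by delta changes det by delta * cofactor(2,1).
Cofactor C_21 = (-1)^(2+1) * minor(2,1) = -8
Entry delta = 4 - -5 = 9
Det delta = 9 * -8 = -72
New det = 52 + -72 = -20

Answer: -20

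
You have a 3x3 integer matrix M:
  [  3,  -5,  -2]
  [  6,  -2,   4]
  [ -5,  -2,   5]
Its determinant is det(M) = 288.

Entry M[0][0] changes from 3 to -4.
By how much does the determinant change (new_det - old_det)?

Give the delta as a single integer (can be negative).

Cofactor C_00 = -2
Entry delta = -4 - 3 = -7
Det delta = entry_delta * cofactor = -7 * -2 = 14

Answer: 14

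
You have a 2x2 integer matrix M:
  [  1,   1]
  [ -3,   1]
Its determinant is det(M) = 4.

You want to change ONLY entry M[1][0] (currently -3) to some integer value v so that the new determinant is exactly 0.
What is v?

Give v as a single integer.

det is linear in entry M[1][0]: det = old_det + (v - -3) * C_10
Cofactor C_10 = -1
Want det = 0: 4 + (v - -3) * -1 = 0
  (v - -3) = -4 / -1 = 4
  v = -3 + (4) = 1

Answer: 1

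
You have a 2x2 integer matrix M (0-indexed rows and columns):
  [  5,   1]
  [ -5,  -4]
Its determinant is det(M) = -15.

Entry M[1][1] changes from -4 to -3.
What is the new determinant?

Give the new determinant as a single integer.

Answer: -10

Derivation:
det is linear in row 1: changing M[1][1] by delta changes det by delta * cofactor(1,1).
Cofactor C_11 = (-1)^(1+1) * minor(1,1) = 5
Entry delta = -3 - -4 = 1
Det delta = 1 * 5 = 5
New det = -15 + 5 = -10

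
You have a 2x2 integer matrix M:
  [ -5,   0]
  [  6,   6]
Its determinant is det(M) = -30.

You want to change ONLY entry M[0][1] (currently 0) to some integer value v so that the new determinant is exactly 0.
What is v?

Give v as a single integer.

det is linear in entry M[0][1]: det = old_det + (v - 0) * C_01
Cofactor C_01 = -6
Want det = 0: -30 + (v - 0) * -6 = 0
  (v - 0) = 30 / -6 = -5
  v = 0 + (-5) = -5

Answer: -5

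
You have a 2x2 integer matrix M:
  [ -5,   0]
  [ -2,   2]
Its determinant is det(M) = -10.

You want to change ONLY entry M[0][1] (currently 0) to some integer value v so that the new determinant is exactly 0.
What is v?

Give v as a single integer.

Answer: 5

Derivation:
det is linear in entry M[0][1]: det = old_det + (v - 0) * C_01
Cofactor C_01 = 2
Want det = 0: -10 + (v - 0) * 2 = 0
  (v - 0) = 10 / 2 = 5
  v = 0 + (5) = 5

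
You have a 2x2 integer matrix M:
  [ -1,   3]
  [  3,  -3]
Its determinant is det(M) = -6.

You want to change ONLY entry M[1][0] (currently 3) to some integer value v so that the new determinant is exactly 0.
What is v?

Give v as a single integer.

Answer: 1

Derivation:
det is linear in entry M[1][0]: det = old_det + (v - 3) * C_10
Cofactor C_10 = -3
Want det = 0: -6 + (v - 3) * -3 = 0
  (v - 3) = 6 / -3 = -2
  v = 3 + (-2) = 1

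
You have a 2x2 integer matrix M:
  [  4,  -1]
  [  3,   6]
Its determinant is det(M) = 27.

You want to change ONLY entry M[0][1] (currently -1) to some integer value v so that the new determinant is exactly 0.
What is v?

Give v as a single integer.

det is linear in entry M[0][1]: det = old_det + (v - -1) * C_01
Cofactor C_01 = -3
Want det = 0: 27 + (v - -1) * -3 = 0
  (v - -1) = -27 / -3 = 9
  v = -1 + (9) = 8

Answer: 8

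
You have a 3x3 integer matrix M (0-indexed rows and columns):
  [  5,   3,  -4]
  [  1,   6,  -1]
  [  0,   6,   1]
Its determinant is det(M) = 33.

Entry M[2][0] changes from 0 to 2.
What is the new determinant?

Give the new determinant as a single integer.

det is linear in row 2: changing M[2][0] by delta changes det by delta * cofactor(2,0).
Cofactor C_20 = (-1)^(2+0) * minor(2,0) = 21
Entry delta = 2 - 0 = 2
Det delta = 2 * 21 = 42
New det = 33 + 42 = 75

Answer: 75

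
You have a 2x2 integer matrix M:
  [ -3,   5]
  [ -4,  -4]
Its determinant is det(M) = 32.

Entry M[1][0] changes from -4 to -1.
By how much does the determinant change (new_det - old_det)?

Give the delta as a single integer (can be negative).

Cofactor C_10 = -5
Entry delta = -1 - -4 = 3
Det delta = entry_delta * cofactor = 3 * -5 = -15

Answer: -15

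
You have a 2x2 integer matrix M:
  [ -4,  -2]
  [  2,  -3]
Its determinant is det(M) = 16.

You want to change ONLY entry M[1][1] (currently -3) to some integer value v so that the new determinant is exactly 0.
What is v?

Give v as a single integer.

det is linear in entry M[1][1]: det = old_det + (v - -3) * C_11
Cofactor C_11 = -4
Want det = 0: 16 + (v - -3) * -4 = 0
  (v - -3) = -16 / -4 = 4
  v = -3 + (4) = 1

Answer: 1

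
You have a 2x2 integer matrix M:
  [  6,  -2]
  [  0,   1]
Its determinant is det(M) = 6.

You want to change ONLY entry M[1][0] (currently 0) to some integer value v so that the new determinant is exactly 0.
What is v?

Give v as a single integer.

Answer: -3

Derivation:
det is linear in entry M[1][0]: det = old_det + (v - 0) * C_10
Cofactor C_10 = 2
Want det = 0: 6 + (v - 0) * 2 = 0
  (v - 0) = -6 / 2 = -3
  v = 0 + (-3) = -3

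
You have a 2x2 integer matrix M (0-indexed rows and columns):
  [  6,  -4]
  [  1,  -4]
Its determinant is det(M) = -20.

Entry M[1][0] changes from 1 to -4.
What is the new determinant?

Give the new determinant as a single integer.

det is linear in row 1: changing M[1][0] by delta changes det by delta * cofactor(1,0).
Cofactor C_10 = (-1)^(1+0) * minor(1,0) = 4
Entry delta = -4 - 1 = -5
Det delta = -5 * 4 = -20
New det = -20 + -20 = -40

Answer: -40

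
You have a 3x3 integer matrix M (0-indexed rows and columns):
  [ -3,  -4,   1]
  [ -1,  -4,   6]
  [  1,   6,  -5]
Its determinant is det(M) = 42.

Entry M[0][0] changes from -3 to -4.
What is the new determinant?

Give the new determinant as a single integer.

det is linear in row 0: changing M[0][0] by delta changes det by delta * cofactor(0,0).
Cofactor C_00 = (-1)^(0+0) * minor(0,0) = -16
Entry delta = -4 - -3 = -1
Det delta = -1 * -16 = 16
New det = 42 + 16 = 58

Answer: 58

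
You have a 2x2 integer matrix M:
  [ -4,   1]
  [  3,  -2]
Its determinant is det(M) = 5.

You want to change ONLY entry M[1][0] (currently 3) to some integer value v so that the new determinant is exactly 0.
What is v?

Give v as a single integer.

Answer: 8

Derivation:
det is linear in entry M[1][0]: det = old_det + (v - 3) * C_10
Cofactor C_10 = -1
Want det = 0: 5 + (v - 3) * -1 = 0
  (v - 3) = -5 / -1 = 5
  v = 3 + (5) = 8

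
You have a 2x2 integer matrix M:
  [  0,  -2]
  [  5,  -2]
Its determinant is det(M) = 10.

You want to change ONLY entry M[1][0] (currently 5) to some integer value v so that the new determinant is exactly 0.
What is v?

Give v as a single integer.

det is linear in entry M[1][0]: det = old_det + (v - 5) * C_10
Cofactor C_10 = 2
Want det = 0: 10 + (v - 5) * 2 = 0
  (v - 5) = -10 / 2 = -5
  v = 5 + (-5) = 0

Answer: 0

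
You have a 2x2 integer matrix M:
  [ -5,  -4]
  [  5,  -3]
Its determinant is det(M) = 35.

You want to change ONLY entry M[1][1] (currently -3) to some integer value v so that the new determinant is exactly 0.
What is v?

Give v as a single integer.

det is linear in entry M[1][1]: det = old_det + (v - -3) * C_11
Cofactor C_11 = -5
Want det = 0: 35 + (v - -3) * -5 = 0
  (v - -3) = -35 / -5 = 7
  v = -3 + (7) = 4

Answer: 4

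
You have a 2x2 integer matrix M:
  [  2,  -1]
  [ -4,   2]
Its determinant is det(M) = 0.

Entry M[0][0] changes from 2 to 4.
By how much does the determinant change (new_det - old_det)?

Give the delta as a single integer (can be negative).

Answer: 4

Derivation:
Cofactor C_00 = 2
Entry delta = 4 - 2 = 2
Det delta = entry_delta * cofactor = 2 * 2 = 4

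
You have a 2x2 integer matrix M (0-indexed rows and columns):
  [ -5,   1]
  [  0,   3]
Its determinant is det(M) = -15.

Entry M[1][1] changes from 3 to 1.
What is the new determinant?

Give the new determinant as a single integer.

Answer: -5

Derivation:
det is linear in row 1: changing M[1][1] by delta changes det by delta * cofactor(1,1).
Cofactor C_11 = (-1)^(1+1) * minor(1,1) = -5
Entry delta = 1 - 3 = -2
Det delta = -2 * -5 = 10
New det = -15 + 10 = -5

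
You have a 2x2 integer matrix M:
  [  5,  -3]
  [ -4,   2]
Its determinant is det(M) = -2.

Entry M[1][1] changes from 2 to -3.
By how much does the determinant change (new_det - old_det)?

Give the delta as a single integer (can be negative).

Cofactor C_11 = 5
Entry delta = -3 - 2 = -5
Det delta = entry_delta * cofactor = -5 * 5 = -25

Answer: -25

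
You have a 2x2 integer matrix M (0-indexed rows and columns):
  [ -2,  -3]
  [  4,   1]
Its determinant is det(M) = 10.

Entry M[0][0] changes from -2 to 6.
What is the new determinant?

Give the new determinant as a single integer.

det is linear in row 0: changing M[0][0] by delta changes det by delta * cofactor(0,0).
Cofactor C_00 = (-1)^(0+0) * minor(0,0) = 1
Entry delta = 6 - -2 = 8
Det delta = 8 * 1 = 8
New det = 10 + 8 = 18

Answer: 18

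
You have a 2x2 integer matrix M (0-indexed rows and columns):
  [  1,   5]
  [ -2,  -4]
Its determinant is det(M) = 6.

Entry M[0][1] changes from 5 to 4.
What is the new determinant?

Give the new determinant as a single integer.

det is linear in row 0: changing M[0][1] by delta changes det by delta * cofactor(0,1).
Cofactor C_01 = (-1)^(0+1) * minor(0,1) = 2
Entry delta = 4 - 5 = -1
Det delta = -1 * 2 = -2
New det = 6 + -2 = 4

Answer: 4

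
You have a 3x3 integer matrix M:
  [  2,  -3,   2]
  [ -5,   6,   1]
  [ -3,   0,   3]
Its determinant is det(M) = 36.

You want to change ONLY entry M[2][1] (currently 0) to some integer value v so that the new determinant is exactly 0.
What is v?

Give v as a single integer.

det is linear in entry M[2][1]: det = old_det + (v - 0) * C_21
Cofactor C_21 = -12
Want det = 0: 36 + (v - 0) * -12 = 0
  (v - 0) = -36 / -12 = 3
  v = 0 + (3) = 3

Answer: 3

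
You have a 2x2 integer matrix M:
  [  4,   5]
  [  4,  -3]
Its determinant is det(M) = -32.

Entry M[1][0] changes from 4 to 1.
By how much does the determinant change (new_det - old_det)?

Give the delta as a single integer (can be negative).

Answer: 15

Derivation:
Cofactor C_10 = -5
Entry delta = 1 - 4 = -3
Det delta = entry_delta * cofactor = -3 * -5 = 15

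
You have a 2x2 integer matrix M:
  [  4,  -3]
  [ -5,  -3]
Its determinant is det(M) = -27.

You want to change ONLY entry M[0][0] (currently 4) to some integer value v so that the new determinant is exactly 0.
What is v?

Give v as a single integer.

det is linear in entry M[0][0]: det = old_det + (v - 4) * C_00
Cofactor C_00 = -3
Want det = 0: -27 + (v - 4) * -3 = 0
  (v - 4) = 27 / -3 = -9
  v = 4 + (-9) = -5

Answer: -5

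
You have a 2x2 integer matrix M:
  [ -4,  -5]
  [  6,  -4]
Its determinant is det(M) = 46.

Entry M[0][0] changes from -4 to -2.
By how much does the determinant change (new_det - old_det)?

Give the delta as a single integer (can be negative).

Answer: -8

Derivation:
Cofactor C_00 = -4
Entry delta = -2 - -4 = 2
Det delta = entry_delta * cofactor = 2 * -4 = -8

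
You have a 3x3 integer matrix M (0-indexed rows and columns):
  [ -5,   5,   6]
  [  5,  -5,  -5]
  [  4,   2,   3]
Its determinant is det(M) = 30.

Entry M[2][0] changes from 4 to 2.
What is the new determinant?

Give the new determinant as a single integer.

det is linear in row 2: changing M[2][0] by delta changes det by delta * cofactor(2,0).
Cofactor C_20 = (-1)^(2+0) * minor(2,0) = 5
Entry delta = 2 - 4 = -2
Det delta = -2 * 5 = -10
New det = 30 + -10 = 20

Answer: 20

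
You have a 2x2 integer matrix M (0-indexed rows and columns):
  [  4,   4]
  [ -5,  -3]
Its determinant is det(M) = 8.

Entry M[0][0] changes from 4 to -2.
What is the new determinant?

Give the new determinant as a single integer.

det is linear in row 0: changing M[0][0] by delta changes det by delta * cofactor(0,0).
Cofactor C_00 = (-1)^(0+0) * minor(0,0) = -3
Entry delta = -2 - 4 = -6
Det delta = -6 * -3 = 18
New det = 8 + 18 = 26

Answer: 26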